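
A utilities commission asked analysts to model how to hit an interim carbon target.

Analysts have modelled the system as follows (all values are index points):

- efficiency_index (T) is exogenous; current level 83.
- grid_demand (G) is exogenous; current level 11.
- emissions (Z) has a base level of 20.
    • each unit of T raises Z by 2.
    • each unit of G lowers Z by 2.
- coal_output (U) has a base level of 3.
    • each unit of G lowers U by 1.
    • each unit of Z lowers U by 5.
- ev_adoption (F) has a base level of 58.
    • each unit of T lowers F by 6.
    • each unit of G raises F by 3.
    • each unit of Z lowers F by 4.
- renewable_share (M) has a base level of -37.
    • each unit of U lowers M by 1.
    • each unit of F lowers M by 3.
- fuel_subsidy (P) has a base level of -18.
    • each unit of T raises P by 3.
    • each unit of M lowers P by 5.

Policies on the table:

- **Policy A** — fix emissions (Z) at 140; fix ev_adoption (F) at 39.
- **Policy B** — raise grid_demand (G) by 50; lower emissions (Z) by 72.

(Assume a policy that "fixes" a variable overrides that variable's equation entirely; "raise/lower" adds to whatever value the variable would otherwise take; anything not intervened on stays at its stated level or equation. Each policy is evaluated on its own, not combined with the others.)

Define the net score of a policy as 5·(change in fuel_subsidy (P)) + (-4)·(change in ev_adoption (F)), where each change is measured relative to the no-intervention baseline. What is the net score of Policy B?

79748

Baseline:
  T = 83
  G = 11
  Z = 20 + 2·83 − 2·11 = 164
  U = 3 − 11 − 5·164 = -828
  F = 58 − 6·83 + 3·11 − 4·164 = -1063
  M = -37 − (-828) − 3·(-1063) = 3980
  P = -18 + 3·83 − 5·3980 = -19669
Policy B (G + 50, Z − 72):
  T = 83
  G = 11 + 50 = 61
  Z = 20 + 2·83 − 2·61 (−72 from intervention) = -8
  U = 3 − 61 − 5·(-8) = -18
  F = 58 − 6·83 + 3·61 − 4·(-8) = -225
  M = -37 − (-18) − 3·(-225) = 656
  P = -18 + 3·83 − 5·656 = -3049
ΔP = -3049 − (-19669) = 16620; ΔF = -225 − (-1063) = 838
Score = 5·16620 + (-4)·838 = 79748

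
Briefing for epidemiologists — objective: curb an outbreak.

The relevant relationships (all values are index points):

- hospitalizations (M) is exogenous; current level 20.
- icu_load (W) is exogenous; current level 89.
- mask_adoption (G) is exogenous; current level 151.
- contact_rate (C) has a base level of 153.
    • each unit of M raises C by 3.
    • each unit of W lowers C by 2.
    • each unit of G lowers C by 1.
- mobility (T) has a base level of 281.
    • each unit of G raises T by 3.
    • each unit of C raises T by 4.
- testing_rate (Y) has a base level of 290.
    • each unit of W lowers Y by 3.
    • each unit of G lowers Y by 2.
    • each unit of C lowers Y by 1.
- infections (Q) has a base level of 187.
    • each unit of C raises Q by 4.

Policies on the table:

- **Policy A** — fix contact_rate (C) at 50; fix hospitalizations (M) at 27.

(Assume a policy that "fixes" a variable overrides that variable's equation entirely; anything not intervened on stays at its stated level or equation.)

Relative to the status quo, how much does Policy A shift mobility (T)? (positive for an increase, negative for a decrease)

Baseline:
  M = 20
  W = 89
  G = 151
  C = 153 + 3·20 − 2·89 − 151 = -116
  T = 281 + 3·151 + 4·(-116) = 270
Policy A (C := 50, M := 27):
  M = 27
  W = 89
  G = 151
  C = 50
  T = 281 + 3·151 + 4·50 = 934
Change in T: 934 − 270 = 664

664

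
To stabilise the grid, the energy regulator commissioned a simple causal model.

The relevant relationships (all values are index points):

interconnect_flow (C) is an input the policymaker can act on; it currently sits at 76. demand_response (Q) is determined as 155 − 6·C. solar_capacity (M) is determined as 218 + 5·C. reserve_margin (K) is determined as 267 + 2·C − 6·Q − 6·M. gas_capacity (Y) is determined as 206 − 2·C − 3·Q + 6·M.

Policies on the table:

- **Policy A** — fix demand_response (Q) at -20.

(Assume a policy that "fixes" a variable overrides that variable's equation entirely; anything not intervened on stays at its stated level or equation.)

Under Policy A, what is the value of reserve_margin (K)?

-3049

Policy A (Q := -20):
  C = 76
  Q = -20
  M = 218 + 5·76 = 598
  K = 267 + 2·76 − 6·(-20) − 6·598 = -3049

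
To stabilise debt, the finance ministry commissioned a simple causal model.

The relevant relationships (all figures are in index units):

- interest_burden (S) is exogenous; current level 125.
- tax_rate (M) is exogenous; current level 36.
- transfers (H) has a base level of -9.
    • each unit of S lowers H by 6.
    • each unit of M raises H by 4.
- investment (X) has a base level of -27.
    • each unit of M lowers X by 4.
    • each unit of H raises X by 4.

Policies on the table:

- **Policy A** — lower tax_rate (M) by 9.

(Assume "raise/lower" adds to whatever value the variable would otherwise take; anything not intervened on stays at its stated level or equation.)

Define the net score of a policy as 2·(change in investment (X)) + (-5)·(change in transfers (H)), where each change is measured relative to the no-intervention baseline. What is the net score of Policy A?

-36

Baseline:
  S = 125
  M = 36
  H = -9 − 6·125 + 4·36 = -615
  X = -27 − 4·36 + 4·(-615) = -2631
Policy A (M − 9):
  S = 125
  M = 36 − 9 = 27
  H = -9 − 6·125 + 4·27 = -651
  X = -27 − 4·27 + 4·(-651) = -2739
ΔX = -2739 − (-2631) = -108; ΔH = -651 − (-615) = -36
Score = 2·(-108) + (-5)·(-36) = -36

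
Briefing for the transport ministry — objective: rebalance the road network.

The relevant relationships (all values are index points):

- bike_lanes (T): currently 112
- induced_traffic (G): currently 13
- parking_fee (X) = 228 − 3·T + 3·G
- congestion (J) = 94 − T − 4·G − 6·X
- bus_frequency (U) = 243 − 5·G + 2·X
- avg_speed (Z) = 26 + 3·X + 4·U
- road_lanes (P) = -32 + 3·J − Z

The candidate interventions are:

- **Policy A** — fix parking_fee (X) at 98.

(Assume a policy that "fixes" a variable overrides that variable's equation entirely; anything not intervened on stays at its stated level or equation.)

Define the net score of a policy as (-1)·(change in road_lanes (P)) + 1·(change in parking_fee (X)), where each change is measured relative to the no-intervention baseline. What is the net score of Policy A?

Baseline:
  T = 112
  G = 13
  X = 228 − 3·112 + 3·13 = -69
  J = 94 − 112 − 4·13 − 6·(-69) = 344
  U = 243 − 5·13 + 2·(-69) = 40
  Z = 26 + 3·(-69) + 4·40 = -21
  P = -32 + 3·344 − (-21) = 1021
Policy A (X := 98):
  T = 112
  G = 13
  X = 98
  J = 94 − 112 − 4·13 − 6·98 = -658
  U = 243 − 5·13 + 2·98 = 374
  Z = 26 + 3·98 + 4·374 = 1816
  P = -32 + 3·(-658) − 1816 = -3822
ΔP = -3822 − 1021 = -4843; ΔX = 98 − (-69) = 167
Score = (-1)·(-4843) + 1·167 = 5010

5010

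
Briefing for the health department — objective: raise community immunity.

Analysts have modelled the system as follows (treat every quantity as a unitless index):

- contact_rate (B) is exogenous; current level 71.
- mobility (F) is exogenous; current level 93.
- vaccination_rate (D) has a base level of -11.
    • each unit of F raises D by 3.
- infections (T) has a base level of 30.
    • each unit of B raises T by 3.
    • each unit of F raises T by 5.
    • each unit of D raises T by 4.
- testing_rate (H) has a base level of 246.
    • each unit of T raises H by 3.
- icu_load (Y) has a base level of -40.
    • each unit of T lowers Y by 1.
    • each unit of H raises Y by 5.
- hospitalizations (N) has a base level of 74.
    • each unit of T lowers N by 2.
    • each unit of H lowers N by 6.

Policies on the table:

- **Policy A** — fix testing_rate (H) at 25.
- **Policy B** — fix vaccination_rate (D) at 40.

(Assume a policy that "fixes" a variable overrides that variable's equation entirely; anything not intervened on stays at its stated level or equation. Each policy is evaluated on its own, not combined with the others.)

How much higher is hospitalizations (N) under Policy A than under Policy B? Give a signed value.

15126

Policy A (H := 25):
  B = 71
  F = 93
  D = -11 + 3·93 = 268
  T = 30 + 3·71 + 5·93 + 4·268 = 1780
  H = 25
  N = 74 − 2·1780 − 6·25 = -3636
Policy B (D := 40):
  B = 71
  F = 93
  D = 40
  T = 30 + 3·71 + 5·93 + 4·40 = 868
  H = 246 + 3·868 = 2850
  N = 74 − 2·868 − 6·2850 = -18762
N: -3636 − (-18762) = 15126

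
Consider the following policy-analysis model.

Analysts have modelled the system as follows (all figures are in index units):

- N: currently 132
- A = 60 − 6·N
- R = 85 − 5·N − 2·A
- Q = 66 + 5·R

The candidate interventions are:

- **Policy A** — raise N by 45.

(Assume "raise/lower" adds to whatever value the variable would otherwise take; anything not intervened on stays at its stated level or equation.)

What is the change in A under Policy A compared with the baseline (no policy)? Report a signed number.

Baseline:
  N = 132
  A = 60 − 6·132 = -732
Policy A (N + 45):
  N = 132 + 45 = 177
  A = 60 − 6·177 = -1002
Change in A: -1002 − (-732) = -270

-270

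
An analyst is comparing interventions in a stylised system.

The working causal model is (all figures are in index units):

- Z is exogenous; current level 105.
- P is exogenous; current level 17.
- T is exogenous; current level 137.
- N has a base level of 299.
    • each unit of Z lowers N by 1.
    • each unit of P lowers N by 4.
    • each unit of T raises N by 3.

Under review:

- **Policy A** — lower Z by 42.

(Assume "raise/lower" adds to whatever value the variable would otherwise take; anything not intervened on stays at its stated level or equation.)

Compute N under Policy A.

Policy A (Z − 42):
  Z = 105 − 42 = 63
  P = 17
  T = 137
  N = 299 − 63 − 4·17 + 3·137 = 579

579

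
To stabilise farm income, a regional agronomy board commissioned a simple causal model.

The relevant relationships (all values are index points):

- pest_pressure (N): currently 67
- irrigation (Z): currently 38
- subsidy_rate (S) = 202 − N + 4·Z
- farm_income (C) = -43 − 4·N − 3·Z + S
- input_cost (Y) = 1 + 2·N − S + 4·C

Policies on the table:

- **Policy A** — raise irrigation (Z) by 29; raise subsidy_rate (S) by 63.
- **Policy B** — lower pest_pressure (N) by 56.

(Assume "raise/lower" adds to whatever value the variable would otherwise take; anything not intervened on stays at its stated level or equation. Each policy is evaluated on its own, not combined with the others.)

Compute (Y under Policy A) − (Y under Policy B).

-763

Policy A (Z + 29, S + 63):
  N = 67
  Z = 38 + 29 = 67
  S = 202 − 67 + 4·67 (+63 from intervention) = 466
  C = -43 − 4·67 − 3·67 + 466 = -46
  Y = 1 + 2·67 − 466 + 4·(-46) = -515
Policy B (N − 56):
  N = 67 − 56 = 11
  Z = 38
  S = 202 − 11 + 4·38 = 343
  C = -43 − 4·11 − 3·38 + 343 = 142
  Y = 1 + 2·11 − 343 + 4·142 = 248
Y: -515 − 248 = -763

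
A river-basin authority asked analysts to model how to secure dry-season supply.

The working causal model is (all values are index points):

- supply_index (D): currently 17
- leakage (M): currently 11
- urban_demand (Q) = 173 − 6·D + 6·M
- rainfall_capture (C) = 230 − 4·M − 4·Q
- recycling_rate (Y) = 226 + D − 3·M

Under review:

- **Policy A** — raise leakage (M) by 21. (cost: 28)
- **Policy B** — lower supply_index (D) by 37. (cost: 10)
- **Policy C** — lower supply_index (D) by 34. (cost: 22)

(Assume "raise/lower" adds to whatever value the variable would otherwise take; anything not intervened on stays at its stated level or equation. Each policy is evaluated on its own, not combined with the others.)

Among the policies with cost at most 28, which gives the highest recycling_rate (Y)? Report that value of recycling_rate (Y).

Policy A (M + 21):
  D = 17
  M = 11 + 21 = 32
  Y = 226 + 17 − 3·32 = 147
Policy B (D − 37):
  D = 17 − 37 = -20
  M = 11
  Y = 226 + (-20) − 3·11 = 173
Policy C (D − 34):
  D = 17 − 34 = -17
  M = 11
  Y = 226 + (-17) − 3·11 = 176
Comparing — Policy A: Y=147, Policy B: Y=173, Policy C: Y=176. Highest is 176 (Policy C).

176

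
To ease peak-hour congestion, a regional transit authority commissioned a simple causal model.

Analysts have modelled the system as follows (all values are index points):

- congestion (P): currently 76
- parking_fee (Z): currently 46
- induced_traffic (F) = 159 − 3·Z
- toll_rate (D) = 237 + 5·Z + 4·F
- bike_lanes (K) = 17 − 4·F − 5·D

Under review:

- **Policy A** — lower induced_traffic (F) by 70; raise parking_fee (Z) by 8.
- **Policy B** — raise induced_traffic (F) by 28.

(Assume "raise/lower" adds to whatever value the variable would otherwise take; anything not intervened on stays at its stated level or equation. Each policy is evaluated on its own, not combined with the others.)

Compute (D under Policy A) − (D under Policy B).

-448

Policy A (F − 70, Z + 8):
  Z = 46 + 8 = 54
  F = 159 − 3·54 (−70 from intervention) = -73
  D = 237 + 5·54 + 4·(-73) = 215
Policy B (F + 28):
  Z = 46
  F = 159 − 3·46 (+28 from intervention) = 49
  D = 237 + 5·46 + 4·49 = 663
D: 215 − 663 = -448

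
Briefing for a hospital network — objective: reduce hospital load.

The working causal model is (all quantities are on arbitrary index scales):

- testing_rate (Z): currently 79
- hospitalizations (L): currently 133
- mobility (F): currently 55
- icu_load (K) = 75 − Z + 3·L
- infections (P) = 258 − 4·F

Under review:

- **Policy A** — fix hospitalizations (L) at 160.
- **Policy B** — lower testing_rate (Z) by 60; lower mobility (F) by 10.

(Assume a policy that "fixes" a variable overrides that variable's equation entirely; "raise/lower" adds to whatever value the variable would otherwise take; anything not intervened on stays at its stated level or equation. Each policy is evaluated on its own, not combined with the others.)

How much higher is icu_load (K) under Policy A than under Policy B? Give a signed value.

21

Policy A (L := 160):
  Z = 79
  L = 160
  K = 75 − 79 + 3·160 = 476
Policy B (Z − 60, F − 10):
  Z = 79 − 60 = 19
  L = 133
  K = 75 − 19 + 3·133 = 455
K: 476 − 455 = 21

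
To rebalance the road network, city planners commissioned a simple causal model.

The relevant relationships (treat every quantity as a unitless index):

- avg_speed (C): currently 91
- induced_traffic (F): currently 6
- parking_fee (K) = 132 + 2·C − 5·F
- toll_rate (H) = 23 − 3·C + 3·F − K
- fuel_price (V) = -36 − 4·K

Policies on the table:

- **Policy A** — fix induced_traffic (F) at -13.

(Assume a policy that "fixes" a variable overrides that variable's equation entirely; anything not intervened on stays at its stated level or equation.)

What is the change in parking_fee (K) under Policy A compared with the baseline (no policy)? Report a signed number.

95

Baseline:
  C = 91
  F = 6
  K = 132 + 2·91 − 5·6 = 284
Policy A (F := -13):
  C = 91
  F = -13
  K = 132 + 2·91 − 5·(-13) = 379
Change in K: 379 − 284 = 95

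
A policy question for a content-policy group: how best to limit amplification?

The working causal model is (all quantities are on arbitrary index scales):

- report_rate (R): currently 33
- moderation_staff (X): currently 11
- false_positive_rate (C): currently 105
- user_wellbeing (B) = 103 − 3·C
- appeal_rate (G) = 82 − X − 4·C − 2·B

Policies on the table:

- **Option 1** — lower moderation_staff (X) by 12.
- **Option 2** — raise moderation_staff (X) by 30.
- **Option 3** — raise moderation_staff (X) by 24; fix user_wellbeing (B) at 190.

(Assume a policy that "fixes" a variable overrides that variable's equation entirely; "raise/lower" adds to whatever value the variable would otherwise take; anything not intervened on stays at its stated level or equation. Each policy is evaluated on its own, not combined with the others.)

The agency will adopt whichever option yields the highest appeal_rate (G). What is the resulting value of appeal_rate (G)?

Option 1 (X − 12):
  X = 11 − 12 = -1
  C = 105
  B = 103 − 3·105 = -212
  G = 82 − (-1) − 4·105 − 2·(-212) = 87
Option 2 (X + 30):
  X = 11 + 30 = 41
  C = 105
  B = 103 − 3·105 = -212
  G = 82 − 41 − 4·105 − 2·(-212) = 45
Option 3 (X + 24, B := 190):
  X = 11 + 24 = 35
  C = 105
  B = 190
  G = 82 − 35 − 4·105 − 2·190 = -753
Comparing — Option 1: G=87, Option 2: G=45, Option 3: G=-753. Highest is 87 (Option 1).

87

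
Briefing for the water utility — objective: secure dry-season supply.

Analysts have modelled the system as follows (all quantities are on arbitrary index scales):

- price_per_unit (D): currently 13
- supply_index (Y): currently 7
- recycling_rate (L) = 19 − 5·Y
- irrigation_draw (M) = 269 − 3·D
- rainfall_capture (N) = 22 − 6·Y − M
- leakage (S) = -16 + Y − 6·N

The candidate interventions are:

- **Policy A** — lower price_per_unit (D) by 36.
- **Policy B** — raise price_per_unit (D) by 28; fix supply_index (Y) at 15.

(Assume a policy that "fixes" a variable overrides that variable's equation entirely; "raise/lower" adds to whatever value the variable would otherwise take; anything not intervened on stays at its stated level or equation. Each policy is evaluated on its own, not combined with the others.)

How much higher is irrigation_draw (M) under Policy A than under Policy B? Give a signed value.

Policy A (D − 36):
  D = 13 − 36 = -23
  M = 269 − 3·(-23) = 338
Policy B (D + 28, Y := 15):
  D = 13 + 28 = 41
  M = 269 − 3·41 = 146
M: 338 − 146 = 192

192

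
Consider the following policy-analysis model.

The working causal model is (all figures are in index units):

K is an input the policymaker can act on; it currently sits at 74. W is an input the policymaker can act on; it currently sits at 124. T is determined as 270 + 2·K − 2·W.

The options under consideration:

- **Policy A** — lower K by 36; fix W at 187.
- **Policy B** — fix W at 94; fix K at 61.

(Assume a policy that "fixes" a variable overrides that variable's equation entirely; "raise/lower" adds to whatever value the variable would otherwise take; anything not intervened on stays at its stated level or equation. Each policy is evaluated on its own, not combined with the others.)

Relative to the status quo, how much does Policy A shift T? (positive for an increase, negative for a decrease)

Baseline:
  K = 74
  W = 124
  T = 270 + 2·74 − 2·124 = 170
Policy A (K − 36, W := 187):
  K = 74 − 36 = 38
  W = 187
  T = 270 + 2·38 − 2·187 = -28
Change in T: -28 − 170 = -198

-198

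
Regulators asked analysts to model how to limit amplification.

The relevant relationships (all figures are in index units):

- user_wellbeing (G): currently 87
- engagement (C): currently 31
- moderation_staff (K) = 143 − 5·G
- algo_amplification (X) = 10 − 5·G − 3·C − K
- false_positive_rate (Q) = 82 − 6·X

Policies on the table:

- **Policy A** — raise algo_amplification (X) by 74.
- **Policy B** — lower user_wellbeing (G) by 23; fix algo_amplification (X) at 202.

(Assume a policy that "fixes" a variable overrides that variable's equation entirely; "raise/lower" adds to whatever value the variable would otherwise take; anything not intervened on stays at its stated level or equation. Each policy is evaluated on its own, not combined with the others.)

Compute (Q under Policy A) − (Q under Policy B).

2124

Policy A (X + 74):
  G = 87
  C = 31
  K = 143 − 5·87 = -292
  X = 10 − 5·87 − 3·31 − (-292) (+74 from intervention) = -152
  Q = 82 − 6·(-152) = 994
Policy B (G − 23, X := 202):
  G = 87 − 23 = 64
  C = 31
  K = 143 − 5·64 = -177
  X = 202
  Q = 82 − 6·202 = -1130
Q: 994 − (-1130) = 2124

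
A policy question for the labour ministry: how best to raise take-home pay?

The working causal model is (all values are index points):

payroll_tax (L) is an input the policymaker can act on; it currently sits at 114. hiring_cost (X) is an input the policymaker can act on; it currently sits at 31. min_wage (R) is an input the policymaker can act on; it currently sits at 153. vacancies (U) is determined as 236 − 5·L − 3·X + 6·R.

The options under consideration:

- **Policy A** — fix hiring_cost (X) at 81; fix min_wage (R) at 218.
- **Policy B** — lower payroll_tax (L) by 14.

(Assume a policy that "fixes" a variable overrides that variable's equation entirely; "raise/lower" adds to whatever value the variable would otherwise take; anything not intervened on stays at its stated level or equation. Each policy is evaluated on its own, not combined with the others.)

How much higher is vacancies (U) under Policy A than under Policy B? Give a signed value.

Policy A (X := 81, R := 218):
  L = 114
  X = 81
  R = 218
  U = 236 − 5·114 − 3·81 + 6·218 = 731
Policy B (L − 14):
  L = 114 − 14 = 100
  X = 31
  R = 153
  U = 236 − 5·100 − 3·31 + 6·153 = 561
U: 731 − 561 = 170

170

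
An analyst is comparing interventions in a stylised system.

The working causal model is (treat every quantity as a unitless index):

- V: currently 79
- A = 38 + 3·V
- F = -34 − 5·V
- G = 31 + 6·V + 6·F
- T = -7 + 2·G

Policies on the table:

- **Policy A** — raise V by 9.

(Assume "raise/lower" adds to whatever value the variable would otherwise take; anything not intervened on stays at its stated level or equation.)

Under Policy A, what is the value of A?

Policy A (V + 9):
  V = 79 + 9 = 88
  A = 38 + 3·88 = 302

302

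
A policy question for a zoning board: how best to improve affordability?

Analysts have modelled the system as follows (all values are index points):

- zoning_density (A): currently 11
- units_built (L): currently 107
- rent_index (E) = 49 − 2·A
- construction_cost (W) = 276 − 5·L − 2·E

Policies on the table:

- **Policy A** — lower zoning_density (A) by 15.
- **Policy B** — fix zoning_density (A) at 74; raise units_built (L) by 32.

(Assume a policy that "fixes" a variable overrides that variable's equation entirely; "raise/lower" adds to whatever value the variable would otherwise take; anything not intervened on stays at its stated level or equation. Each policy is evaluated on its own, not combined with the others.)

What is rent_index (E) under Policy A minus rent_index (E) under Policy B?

156

Policy A (A − 15):
  A = 11 − 15 = -4
  E = 49 − 2·(-4) = 57
Policy B (A := 74, L + 32):
  A = 74
  E = 49 − 2·74 = -99
E: 57 − (-99) = 156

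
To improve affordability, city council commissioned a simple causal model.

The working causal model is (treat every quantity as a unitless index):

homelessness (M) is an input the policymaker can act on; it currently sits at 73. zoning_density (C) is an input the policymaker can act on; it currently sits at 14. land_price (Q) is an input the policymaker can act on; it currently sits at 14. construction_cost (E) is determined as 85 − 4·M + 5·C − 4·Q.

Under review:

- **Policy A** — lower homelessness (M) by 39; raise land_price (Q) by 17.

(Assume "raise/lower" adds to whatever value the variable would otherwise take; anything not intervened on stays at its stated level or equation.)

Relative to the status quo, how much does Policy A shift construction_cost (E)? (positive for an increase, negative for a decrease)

88

Baseline:
  M = 73
  C = 14
  Q = 14
  E = 85 − 4·73 + 5·14 − 4·14 = -193
Policy A (M − 39, Q + 17):
  M = 73 − 39 = 34
  C = 14
  Q = 14 + 17 = 31
  E = 85 − 4·34 + 5·14 − 4·31 = -105
Change in E: -105 − (-193) = 88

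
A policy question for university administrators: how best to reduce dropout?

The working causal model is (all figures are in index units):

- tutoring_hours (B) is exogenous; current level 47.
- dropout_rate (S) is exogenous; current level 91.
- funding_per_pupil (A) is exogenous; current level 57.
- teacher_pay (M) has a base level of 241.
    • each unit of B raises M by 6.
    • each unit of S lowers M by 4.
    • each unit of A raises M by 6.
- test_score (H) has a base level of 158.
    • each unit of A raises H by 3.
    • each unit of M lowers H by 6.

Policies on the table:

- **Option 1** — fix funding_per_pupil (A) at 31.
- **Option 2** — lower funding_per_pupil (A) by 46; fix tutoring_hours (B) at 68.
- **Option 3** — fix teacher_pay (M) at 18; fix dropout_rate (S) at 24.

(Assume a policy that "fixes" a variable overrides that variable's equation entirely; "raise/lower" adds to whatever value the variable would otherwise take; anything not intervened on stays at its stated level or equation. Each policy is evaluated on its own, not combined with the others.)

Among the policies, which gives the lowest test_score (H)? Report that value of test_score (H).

Option 1 (A := 31):
  B = 47
  S = 91
  A = 31
  M = 241 + 6·47 − 4·91 + 6·31 = 345
  H = 158 + 3·31 − 6·345 = -1819
Option 2 (A − 46, B := 68):
  B = 68
  S = 91
  A = 57 − 46 = 11
  M = 241 + 6·68 − 4·91 + 6·11 = 351
  H = 158 + 3·11 − 6·351 = -1915
Option 3 (M := 18, S := 24):
  B = 47
  S = 24
  A = 57
  M = 18
  H = 158 + 3·57 − 6·18 = 221
Comparing — Option 1: H=-1819, Option 2: H=-1915, Option 3: H=221. Lowest is -1915 (Option 2).

-1915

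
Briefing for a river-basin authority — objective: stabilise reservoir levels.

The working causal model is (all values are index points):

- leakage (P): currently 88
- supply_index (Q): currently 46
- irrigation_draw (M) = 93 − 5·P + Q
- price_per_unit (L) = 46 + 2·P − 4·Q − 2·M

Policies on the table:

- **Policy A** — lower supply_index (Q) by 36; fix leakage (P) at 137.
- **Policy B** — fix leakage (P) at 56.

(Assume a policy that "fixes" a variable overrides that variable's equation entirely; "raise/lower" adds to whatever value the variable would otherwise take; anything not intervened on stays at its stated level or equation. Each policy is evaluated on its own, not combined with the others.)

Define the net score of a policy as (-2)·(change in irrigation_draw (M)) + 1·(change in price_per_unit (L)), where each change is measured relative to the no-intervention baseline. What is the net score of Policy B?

Baseline:
  P = 88
  Q = 46
  M = 93 − 5·88 + 46 = -301
  L = 46 + 2·88 − 4·46 − 2·(-301) = 640
Policy B (P := 56):
  P = 56
  Q = 46
  M = 93 − 5·56 + 46 = -141
  L = 46 + 2·56 − 4·46 − 2·(-141) = 256
ΔM = -141 − (-301) = 160; ΔL = 256 − 640 = -384
Score = (-2)·160 + 1·(-384) = -704

-704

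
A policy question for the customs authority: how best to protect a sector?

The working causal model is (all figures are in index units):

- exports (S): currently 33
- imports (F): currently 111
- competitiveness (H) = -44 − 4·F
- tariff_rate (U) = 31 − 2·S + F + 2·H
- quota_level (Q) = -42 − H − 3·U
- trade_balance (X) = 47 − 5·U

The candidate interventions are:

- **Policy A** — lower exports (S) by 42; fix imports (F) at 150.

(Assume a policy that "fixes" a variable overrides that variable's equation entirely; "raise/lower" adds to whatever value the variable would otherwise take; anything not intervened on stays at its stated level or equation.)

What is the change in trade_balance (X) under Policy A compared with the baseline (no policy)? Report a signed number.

Baseline:
  S = 33
  F = 111
  H = -44 − 4·111 = -488
  U = 31 − 2·33 + 111 + 2·(-488) = -900
  X = 47 − 5·(-900) = 4547
Policy A (S − 42, F := 150):
  S = 33 − 42 = -9
  F = 150
  H = -44 − 4·150 = -644
  U = 31 − 2·(-9) + 150 + 2·(-644) = -1089
  X = 47 − 5·(-1089) = 5492
Change in X: 5492 − 4547 = 945

945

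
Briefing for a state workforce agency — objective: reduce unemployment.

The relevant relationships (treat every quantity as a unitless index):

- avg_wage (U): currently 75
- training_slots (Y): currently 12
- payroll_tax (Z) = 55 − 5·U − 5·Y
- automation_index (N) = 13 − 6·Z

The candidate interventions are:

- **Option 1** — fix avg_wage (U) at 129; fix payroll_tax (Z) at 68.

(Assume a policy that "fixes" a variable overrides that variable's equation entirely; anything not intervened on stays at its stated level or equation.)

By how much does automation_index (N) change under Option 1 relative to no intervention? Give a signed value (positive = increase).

Baseline:
  U = 75
  Y = 12
  Z = 55 − 5·75 − 5·12 = -380
  N = 13 − 6·(-380) = 2293
Option 1 (U := 129, Z := 68):
  U = 129
  Y = 12
  Z = 68
  N = 13 − 6·68 = -395
Change in N: -395 − 2293 = -2688

-2688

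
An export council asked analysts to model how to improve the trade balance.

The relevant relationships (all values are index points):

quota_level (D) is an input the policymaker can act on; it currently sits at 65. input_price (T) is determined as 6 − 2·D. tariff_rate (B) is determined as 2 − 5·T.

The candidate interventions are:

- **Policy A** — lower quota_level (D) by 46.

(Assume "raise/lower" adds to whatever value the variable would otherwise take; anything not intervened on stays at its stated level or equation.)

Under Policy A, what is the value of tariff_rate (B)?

Policy A (D − 46):
  D = 65 − 46 = 19
  T = 6 − 2·19 = -32
  B = 2 − 5·(-32) = 162

162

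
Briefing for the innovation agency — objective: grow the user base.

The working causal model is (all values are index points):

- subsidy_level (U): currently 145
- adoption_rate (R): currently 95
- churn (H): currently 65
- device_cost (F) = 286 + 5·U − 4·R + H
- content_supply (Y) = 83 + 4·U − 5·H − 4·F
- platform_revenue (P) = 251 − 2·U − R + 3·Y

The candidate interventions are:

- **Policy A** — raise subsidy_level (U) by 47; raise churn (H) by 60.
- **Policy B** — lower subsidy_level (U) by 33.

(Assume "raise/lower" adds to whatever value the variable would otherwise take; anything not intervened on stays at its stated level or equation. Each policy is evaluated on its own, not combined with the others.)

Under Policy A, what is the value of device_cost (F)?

991

Policy A (U + 47, H + 60):
  U = 145 + 47 = 192
  R = 95
  H = 65 + 60 = 125
  F = 286 + 5·192 − 4·95 + 125 = 991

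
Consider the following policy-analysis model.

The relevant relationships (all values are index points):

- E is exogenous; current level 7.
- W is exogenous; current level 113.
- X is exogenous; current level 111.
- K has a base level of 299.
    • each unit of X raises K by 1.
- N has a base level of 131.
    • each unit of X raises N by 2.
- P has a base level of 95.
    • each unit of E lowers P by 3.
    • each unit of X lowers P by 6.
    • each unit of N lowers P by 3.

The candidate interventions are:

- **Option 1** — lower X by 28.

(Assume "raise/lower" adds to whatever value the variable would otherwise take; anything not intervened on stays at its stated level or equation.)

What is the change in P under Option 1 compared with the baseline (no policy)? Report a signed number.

336

Baseline:
  E = 7
  X = 111
  N = 131 + 2·111 = 353
  P = 95 − 3·7 − 6·111 − 3·353 = -1651
Option 1 (X − 28):
  E = 7
  X = 111 − 28 = 83
  N = 131 + 2·83 = 297
  P = 95 − 3·7 − 6·83 − 3·297 = -1315
Change in P: -1315 − (-1651) = 336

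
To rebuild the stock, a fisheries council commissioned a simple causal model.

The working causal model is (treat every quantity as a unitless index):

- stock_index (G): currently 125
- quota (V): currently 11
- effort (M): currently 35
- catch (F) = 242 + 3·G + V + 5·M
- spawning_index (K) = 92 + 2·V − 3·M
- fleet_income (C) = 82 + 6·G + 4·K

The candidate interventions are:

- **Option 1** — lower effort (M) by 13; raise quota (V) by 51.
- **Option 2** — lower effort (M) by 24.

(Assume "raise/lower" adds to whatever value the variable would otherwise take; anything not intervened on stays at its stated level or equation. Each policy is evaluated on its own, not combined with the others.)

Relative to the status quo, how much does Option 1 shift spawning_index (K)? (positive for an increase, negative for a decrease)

Baseline:
  V = 11
  M = 35
  K = 92 + 2·11 − 3·35 = 9
Option 1 (M − 13, V + 51):
  V = 11 + 51 = 62
  M = 35 − 13 = 22
  K = 92 + 2·62 − 3·22 = 150
Change in K: 150 − 9 = 141

141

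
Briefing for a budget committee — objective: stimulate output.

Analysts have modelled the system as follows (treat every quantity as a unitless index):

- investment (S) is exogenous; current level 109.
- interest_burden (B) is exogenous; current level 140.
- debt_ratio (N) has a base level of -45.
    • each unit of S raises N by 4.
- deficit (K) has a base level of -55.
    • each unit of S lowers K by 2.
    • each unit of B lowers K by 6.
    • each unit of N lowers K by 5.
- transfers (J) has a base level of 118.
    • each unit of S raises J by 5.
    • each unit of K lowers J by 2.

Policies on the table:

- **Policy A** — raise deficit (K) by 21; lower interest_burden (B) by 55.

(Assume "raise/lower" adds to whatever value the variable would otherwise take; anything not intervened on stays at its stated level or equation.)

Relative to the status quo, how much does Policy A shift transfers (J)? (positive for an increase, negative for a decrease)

Baseline:
  S = 109
  B = 140
  N = -45 + 4·109 = 391
  K = -55 − 2·109 − 6·140 − 5·391 = -3068
  J = 118 + 5·109 − 2·(-3068) = 6799
Policy A (K + 21, B − 55):
  S = 109
  B = 140 − 55 = 85
  N = -45 + 4·109 = 391
  K = -55 − 2·109 − 6·85 − 5·391 (+21 from intervention) = -2717
  J = 118 + 5·109 − 2·(-2717) = 6097
Change in J: 6097 − 6799 = -702

-702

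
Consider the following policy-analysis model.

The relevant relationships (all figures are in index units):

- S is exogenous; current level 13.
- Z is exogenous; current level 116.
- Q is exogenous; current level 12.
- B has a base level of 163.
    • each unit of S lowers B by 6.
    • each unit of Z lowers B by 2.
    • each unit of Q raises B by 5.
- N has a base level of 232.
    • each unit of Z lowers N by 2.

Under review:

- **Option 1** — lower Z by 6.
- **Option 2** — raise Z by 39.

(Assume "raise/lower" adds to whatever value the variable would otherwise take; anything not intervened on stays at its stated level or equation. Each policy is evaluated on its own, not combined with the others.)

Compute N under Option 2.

-78

Option 2 (Z + 39):
  Z = 116 + 39 = 155
  N = 232 − 2·155 = -78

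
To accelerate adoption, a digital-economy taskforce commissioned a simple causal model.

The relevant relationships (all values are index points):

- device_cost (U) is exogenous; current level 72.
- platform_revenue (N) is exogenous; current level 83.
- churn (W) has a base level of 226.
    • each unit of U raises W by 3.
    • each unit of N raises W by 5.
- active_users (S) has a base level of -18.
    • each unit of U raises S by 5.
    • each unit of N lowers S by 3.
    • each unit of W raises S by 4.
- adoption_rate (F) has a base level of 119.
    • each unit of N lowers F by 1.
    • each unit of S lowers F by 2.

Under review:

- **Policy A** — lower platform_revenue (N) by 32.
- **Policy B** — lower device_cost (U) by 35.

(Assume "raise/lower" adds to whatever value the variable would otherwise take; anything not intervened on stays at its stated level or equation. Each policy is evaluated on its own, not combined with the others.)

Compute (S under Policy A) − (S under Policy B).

Policy A (N − 32):
  U = 72
  N = 83 − 32 = 51
  W = 226 + 3·72 + 5·51 = 697
  S = -18 + 5·72 − 3·51 + 4·697 = 2977
Policy B (U − 35):
  U = 72 − 35 = 37
  N = 83
  W = 226 + 3·37 + 5·83 = 752
  S = -18 + 5·37 − 3·83 + 4·752 = 2926
S: 2977 − 2926 = 51

51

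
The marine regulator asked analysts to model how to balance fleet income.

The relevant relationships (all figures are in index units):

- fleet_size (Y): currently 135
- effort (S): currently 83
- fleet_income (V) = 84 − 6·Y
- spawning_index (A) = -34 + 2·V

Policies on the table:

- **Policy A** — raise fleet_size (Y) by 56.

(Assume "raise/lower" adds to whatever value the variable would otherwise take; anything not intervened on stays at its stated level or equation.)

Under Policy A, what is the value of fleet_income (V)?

Policy A (Y + 56):
  Y = 135 + 56 = 191
  V = 84 − 6·191 = -1062

-1062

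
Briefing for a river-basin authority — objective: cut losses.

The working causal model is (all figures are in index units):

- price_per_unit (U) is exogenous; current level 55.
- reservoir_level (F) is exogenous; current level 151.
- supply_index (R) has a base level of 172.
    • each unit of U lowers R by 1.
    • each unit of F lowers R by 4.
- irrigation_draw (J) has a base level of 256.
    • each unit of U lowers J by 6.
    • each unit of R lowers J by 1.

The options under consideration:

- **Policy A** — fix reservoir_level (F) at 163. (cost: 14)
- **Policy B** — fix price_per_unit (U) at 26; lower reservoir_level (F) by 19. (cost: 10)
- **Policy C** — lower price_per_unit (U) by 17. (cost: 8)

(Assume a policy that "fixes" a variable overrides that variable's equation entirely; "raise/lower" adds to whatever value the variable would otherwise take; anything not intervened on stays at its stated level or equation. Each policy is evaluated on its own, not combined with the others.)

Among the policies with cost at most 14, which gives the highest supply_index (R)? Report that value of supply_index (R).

Policy A (F := 163):
  U = 55
  F = 163
  R = 172 − 55 − 4·163 = -535
Policy B (U := 26, F − 19):
  U = 26
  F = 151 − 19 = 132
  R = 172 − 26 − 4·132 = -382
Policy C (U − 17):
  U = 55 − 17 = 38
  F = 151
  R = 172 − 38 − 4·151 = -470
Comparing — Policy A: R=-535, Policy B: R=-382, Policy C: R=-470. Highest is -382 (Policy B).

-382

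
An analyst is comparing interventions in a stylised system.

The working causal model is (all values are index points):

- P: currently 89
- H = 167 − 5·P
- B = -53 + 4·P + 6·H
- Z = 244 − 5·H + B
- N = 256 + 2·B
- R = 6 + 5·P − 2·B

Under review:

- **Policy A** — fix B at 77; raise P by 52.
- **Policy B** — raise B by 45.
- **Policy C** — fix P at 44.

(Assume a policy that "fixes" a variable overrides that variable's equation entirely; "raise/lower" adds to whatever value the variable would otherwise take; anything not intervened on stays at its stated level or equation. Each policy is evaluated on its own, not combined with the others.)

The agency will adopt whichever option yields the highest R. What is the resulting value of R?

3091

Policy A (B := 77, P + 52):
  P = 89 + 52 = 141
  H = 167 − 5·141 = -538
  B = 77
  R = 6 + 5·141 − 2·77 = 557
Policy B (B + 45):
  P = 89
  H = 167 − 5·89 = -278
  B = -53 + 4·89 + 6·(-278) (+45 from intervention) = -1320
  R = 6 + 5·89 − 2·(-1320) = 3091
Policy C (P := 44):
  P = 44
  H = 167 − 5·44 = -53
  B = -53 + 4·44 + 6·(-53) = -195
  R = 6 + 5·44 − 2·(-195) = 616
Comparing — Policy A: R=557, Policy B: R=3091, Policy C: R=616. Highest is 3091 (Policy B).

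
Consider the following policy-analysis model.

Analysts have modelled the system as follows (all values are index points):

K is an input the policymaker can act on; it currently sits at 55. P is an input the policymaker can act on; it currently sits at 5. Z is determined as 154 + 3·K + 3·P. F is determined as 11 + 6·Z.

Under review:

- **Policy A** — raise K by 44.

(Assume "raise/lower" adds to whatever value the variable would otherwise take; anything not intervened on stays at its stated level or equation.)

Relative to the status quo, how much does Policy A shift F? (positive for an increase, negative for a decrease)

Baseline:
  K = 55
  P = 5
  Z = 154 + 3·55 + 3·5 = 334
  F = 11 + 6·334 = 2015
Policy A (K + 44):
  K = 55 + 44 = 99
  P = 5
  Z = 154 + 3·99 + 3·5 = 466
  F = 11 + 6·466 = 2807
Change in F: 2807 − 2015 = 792

792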